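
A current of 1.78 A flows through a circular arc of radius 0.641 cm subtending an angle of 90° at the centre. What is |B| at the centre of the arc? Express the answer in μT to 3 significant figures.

B ≈ 43.6 μT

The Biot–Savart field of a circular arc at its centre is B = μ₀Iφ/(4πR), with φ = 1.571 rad.
B = (4π×10⁻⁷ × 1.78 × 1.571) / (4π × 0.00641) = 4.36×10⁻⁵ T.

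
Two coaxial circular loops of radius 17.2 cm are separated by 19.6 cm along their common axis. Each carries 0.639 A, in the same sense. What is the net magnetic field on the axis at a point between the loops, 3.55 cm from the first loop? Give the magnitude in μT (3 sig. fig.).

B ≈ 3.10 μT

Each loop contributes B = μ₀IR²/[2(R²+z²)^(3/2)] on the axis, with z measured from that loop.
Loop 1 (z = 0.0355 m): B₁ = 2.19×10⁻⁶ T. Loop 2 (z = 0.1605 m): B₂ = 9.12×10⁻⁷ T.
The fields add: B = B₁ + B₂ = 3.10×10⁻⁶ T.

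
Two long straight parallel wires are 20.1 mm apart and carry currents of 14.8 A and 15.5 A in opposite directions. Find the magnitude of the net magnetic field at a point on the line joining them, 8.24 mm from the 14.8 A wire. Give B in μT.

Each long wire gives B = μ₀I/(2πd). Distances are d₁ = 0.00824 m and d₂ = 0.01186 m.
B₁ = 3.59×10⁻⁴ T, B₂ = 2.61×10⁻⁴ T.
Between antiparallel currents both contributions point the same way, so they add. B = B₁ + B₂ = 3.59×10⁻⁴ + 2.61×10⁻⁴ = 6.21×10⁻⁴ T.

B ≈ 621 μT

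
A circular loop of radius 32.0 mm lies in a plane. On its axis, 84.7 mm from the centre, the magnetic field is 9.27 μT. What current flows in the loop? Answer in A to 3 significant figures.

I ≈ 10.7 A

On the axis of a loop, B = μ₀IR²/[2(R²+z²)^(3/2)], so I = 2B(R²+z²)^(3/2)/(μ₀R²).
R² + z² = 0.001024 + 0.007174 = 0.008198 m²; raised to 3/2 gives 7.42×10⁻⁴ m³.
I = 2 × 9.27×10⁻⁶ × 7.42×10⁻⁴ / (1.26×10⁻⁶ × 0.001024) = 10.7 A.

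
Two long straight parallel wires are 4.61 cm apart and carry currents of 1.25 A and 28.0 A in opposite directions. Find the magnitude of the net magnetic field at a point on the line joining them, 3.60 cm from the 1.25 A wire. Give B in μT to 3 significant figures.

B ≈ 561 μT

Each long wire gives B = μ₀I/(2πd). Distances are d₁ = 0.036 m and d₂ = 0.0101 m.
B₁ = 6.94×10⁻⁶ T, B₂ = 5.54×10⁻⁴ T.
Between antiparallel currents both contributions point the same way, so they add. B = B₁ + B₂ = 6.94×10⁻⁶ + 5.54×10⁻⁴ = 5.61×10⁻⁴ T.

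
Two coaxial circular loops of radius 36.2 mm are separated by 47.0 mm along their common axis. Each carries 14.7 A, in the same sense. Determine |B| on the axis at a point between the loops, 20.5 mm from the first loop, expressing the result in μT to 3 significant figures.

Each loop contributes B = μ₀IR²/[2(R²+z²)^(3/2)] on the axis, with z measured from that loop.
Loop 1 (z = 0.0205 m): B₁ = 1.68×10⁻⁴ T. Loop 2 (z = 0.0265 m): B₂ = 1.34×10⁻⁴ T.
The fields add: B = B₁ + B₂ = 3.02×10⁻⁴ T.

B ≈ 302 μT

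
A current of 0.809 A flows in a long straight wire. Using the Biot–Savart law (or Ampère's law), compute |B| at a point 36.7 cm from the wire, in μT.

For an infinitely long straight wire, B = μ₀I/(2πd).
B = (4π×10⁻⁷ × 0.809) / (2π × 0.367) = 4.41×10⁻⁷ T.

B ≈ 0.441 μT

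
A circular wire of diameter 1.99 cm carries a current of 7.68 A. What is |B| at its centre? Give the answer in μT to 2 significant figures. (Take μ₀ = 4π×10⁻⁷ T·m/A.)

B ≈ 480 μT

At the centre of a circular loop the Biot–Savart law gives B = μ₀I/(2R) (so R = 0.00995 m).
B = (4π×10⁻⁷ × 7.68) / (2 × 0.00995) = 4.85×10⁻⁴ T.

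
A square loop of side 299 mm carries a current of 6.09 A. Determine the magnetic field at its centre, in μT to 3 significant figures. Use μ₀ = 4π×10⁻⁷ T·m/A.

B ≈ 23.0 μT

Each side is a finite straight segment at perpendicular distance d = a/(2 tan(π/4)) = 0.1495 m from the centre, with end-angles ±π/4.
One side contributes B₁ = (μ₀I/4πd)·2 sin(π/4) = 5.76×10⁻⁶ T.
All 4 sides add in the same direction: B = 4 × 5.76×10⁻⁶ = 2.30×10⁻⁵ T.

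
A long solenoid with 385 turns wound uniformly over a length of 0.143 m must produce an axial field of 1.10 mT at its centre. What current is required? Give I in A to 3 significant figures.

Inside a long solenoid B = μ₀nI with n = 2692 m⁻¹, so I = B/(μ₀n).
I = 1.10×10⁻³ / (4π×10⁻⁷ × 2692) = 0.325 A.

I ≈ 0.325 A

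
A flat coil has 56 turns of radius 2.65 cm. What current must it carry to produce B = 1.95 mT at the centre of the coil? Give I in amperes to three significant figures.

I ≈ 1.47 A

For an N-turn coil, B = Nμ₀I/(2R) with R = 0.0265 m, so I = 2RB/(Nμ₀) = 2 × 0.0265 × 1.95×10⁻³ / (56 × 4π×10⁻⁷) = 1.47 A.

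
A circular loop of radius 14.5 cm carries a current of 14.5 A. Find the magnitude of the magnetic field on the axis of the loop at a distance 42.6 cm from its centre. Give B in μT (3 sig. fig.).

On the axis of a circular loop, B = μ₀IR² / [2(R²+z²)^(3/2)].
R² + z² = (0.145)² + (0.426)² = 0.2025 m², and (R²+z²)^(3/2) = 9.11×10⁻² m³.
B = (4π×10⁻⁷ × 14.5 × 0.02102) / (2 × 9.11×10⁻²) = 2.10×10⁻⁶ T.

B ≈ 2.10 μT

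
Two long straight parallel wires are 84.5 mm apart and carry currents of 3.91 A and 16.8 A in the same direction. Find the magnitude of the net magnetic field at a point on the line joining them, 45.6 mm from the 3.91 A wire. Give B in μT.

B ≈ 69.2 μT

Each long wire gives B = μ₀I/(2πd). Distances are d₁ = 0.0456 m and d₂ = 0.0389 m.
B₁ = 1.71×10⁻⁵ T, B₂ = 8.64×10⁻⁵ T.
Between parallel currents the two contributions point in opposite directions, so they subtract. B = |B₁ − B₂| = |1.71×10⁻⁵ − 8.64×10⁻⁵| = 6.92×10⁻⁵ T.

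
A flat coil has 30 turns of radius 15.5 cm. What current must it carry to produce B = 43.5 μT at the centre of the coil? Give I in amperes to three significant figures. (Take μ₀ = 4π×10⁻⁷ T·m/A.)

For an N-turn coil, B = Nμ₀I/(2R) with R = 0.155 m, so I = 2RB/(Nμ₀) = 2 × 0.155 × 4.35×10⁻⁵ / (30 × 4π×10⁻⁷) = 0.358 A.

I ≈ 0.358 A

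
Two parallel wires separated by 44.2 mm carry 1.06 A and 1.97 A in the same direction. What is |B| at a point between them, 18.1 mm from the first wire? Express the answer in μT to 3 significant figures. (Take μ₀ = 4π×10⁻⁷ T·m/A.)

Each long wire gives B = μ₀I/(2πd). Distances are d₁ = 0.0181 m and d₂ = 0.0261 m.
B₁ = 1.17×10⁻⁵ T, B₂ = 1.51×10⁻⁵ T.
Between parallel currents the two contributions point in opposite directions, so they subtract. B = |B₁ − B₂| = |1.17×10⁻⁵ − 1.51×10⁻⁵| = 3.38×10⁻⁶ T.

B ≈ 3.38 μT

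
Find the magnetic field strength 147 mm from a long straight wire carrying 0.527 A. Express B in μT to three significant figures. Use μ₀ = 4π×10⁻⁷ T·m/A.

For an infinitely long straight wire, B = μ₀I/(2πd).
B = (4π×10⁻⁷ × 0.527) / (2π × 0.147) = 7.17×10⁻⁷ T.

B ≈ 0.717 μT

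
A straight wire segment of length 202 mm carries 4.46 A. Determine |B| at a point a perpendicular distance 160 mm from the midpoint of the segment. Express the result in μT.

For a finite straight segment, B = (μ₀I/4πd)(sinθ₁ + sinθ₂), where θ₁, θ₂ are the angles from the perpendicular to each end.
The perpendicular from the point meets the wire at its midpoint, so each end is L/2 = 0.101 m away along the wire.
sinθ₁ = 0.101/√(0.101²+0.16²) = 0.5338; sinθ₂ = 0.101/√(0.101²+0.16²) = 0.5338.
B = (4π×10⁻⁷ × 4.46) / (4π × 0.16) × (0.5338 + 0.5338) = 2.98×10⁻⁶ T.

B ≈ 2.98 μT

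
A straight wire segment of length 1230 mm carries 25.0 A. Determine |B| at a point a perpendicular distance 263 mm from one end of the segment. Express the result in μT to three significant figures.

B ≈ 9.30 μT

For a finite straight segment, B = (μ₀I/4πd)(sinθ₁ + sinθ₂), where θ₁, θ₂ are the angles from the perpendicular to each end.
The perpendicular foot is at one end, so the two end-offsets along the wire are 0 and L = 1.23 m.
sinθ₁ = 0/√(0²+0.263²) = 0.0000; sinθ₂ = 1.23/√(1.23²+0.263²) = 0.9779.
B = (4π×10⁻⁷ × 25.0) / (4π × 0.263) × (0.0000 + 0.9779) = 9.30×10⁻⁶ T.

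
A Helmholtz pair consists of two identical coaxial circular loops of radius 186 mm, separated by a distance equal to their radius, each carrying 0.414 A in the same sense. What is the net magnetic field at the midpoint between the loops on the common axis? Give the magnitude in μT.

B ≈ 2.00 μT

Each loop contributes B = μ₀IR²/[2(R²+z²)^(3/2)] on the axis, with z measured from that loop.
Loop 1 (z = 0.093 m): B₁ = 1.00×10⁻⁶ T. Loop 2 (z = 0.093 m): B₂ = 1.00×10⁻⁶ T.
The fields add: B = B₁ + B₂ = 2.00×10⁻⁶ T.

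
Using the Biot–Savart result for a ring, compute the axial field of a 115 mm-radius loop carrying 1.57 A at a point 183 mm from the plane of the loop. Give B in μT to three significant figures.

B ≈ 1.29 μT

On the axis of a circular loop, B = μ₀IR² / [2(R²+z²)^(3/2)].
R² + z² = (0.115)² + (0.183)² = 0.04671 m², and (R²+z²)^(3/2) = 1.01×10⁻² m³.
B = (4π×10⁻⁷ × 1.57 × 0.01323) / (2 × 1.01×10⁻²) = 1.29×10⁻⁶ T.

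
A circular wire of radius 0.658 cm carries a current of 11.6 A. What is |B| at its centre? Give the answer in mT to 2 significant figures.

At the centre of a circular loop the Biot–Savart law gives B = μ₀I/(2R).
B = (4π×10⁻⁷ × 11.6) / (2 × 0.00658) = 1.11×10⁻³ T.

B ≈ 1.1 mT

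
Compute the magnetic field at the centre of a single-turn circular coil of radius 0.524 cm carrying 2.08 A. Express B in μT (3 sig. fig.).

At the centre of a circular loop the Biot–Savart law gives B = μ₀I/(2R).
B = (4π×10⁻⁷ × 2.08) / (2 × 0.00524) = 2.49×10⁻⁴ T.

B ≈ 249 μT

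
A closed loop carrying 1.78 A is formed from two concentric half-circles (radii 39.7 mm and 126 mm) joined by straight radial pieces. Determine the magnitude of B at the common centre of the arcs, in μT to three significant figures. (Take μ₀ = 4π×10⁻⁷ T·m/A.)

The radial connectors point toward the centre, so dl × r̂ = 0 and they contribute nothing.
Each semicircle gives μ₀I/(4R): inner arc 1.41×10⁻⁵ T, outer arc 4.44×10⁻⁶ T.
The two arcs carry current in opposite angular senses, so their fields oppose: B = |1.41×10⁻⁵ − 4.44×10⁻⁶| = 9.65×10⁻⁶ T.

B ≈ 9.65 μT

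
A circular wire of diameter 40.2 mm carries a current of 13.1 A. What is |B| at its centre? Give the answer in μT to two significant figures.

B ≈ 410 μT

At the centre of a circular loop the Biot–Savart law gives B = μ₀I/(2R) (so R = 0.0201 m).
B = (4π×10⁻⁷ × 13.1) / (2 × 0.0201) = 4.10×10⁻⁴ T.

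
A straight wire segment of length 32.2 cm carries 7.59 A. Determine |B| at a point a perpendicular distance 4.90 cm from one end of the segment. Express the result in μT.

B ≈ 15.3 μT

For a finite straight segment, B = (μ₀I/4πd)(sinθ₁ + sinθ₂), where θ₁, θ₂ are the angles from the perpendicular to each end.
The perpendicular foot is at one end, so the two end-offsets along the wire are 0 and L = 0.322 m.
sinθ₁ = 0/√(0²+0.049²) = 0.0000; sinθ₂ = 0.322/√(0.322²+0.049²) = 0.9886.
B = (4π×10⁻⁷ × 7.59) / (4π × 0.049) × (0.0000 + 0.9886) = 1.53×10⁻⁵ T.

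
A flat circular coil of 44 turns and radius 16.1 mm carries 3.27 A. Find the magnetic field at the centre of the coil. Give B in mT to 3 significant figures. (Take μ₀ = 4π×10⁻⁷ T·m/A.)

For an N-turn flat coil, B = Nμ₀I/(2R) with R = 0.0161 m.
B = 44 × 1.28×10⁻⁴ T = 5.62×10⁻³ T.

B ≈ 5.62 mT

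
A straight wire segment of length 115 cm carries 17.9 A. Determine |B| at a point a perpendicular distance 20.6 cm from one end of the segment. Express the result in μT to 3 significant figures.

B ≈ 8.55 μT

For a finite straight segment, B = (μ₀I/4πd)(sinθ₁ + sinθ₂), where θ₁, θ₂ are the angles from the perpendicular to each end.
The perpendicular foot is at one end, so the two end-offsets along the wire are 0 and L = 1.15 m.
sinθ₁ = 0/√(0²+0.206²) = 0.0000; sinθ₂ = 1.15/√(1.15²+0.206²) = 0.9843.
B = (4π×10⁻⁷ × 17.9) / (4π × 0.206) × (0.0000 + 0.9843) = 8.55×10⁻⁶ T.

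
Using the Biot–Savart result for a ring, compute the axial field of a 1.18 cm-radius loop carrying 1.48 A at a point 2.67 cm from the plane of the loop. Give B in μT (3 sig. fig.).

On the axis of a circular loop, B = μ₀IR² / [2(R²+z²)^(3/2)].
R² + z² = (0.0118)² + (0.0267)² = 0.0008521 m², and (R²+z²)^(3/2) = 2.49×10⁻⁵ m³.
B = (4π×10⁻⁷ × 1.48 × 0.0001392) / (2 × 2.49×10⁻⁵) = 5.21×10⁻⁶ T.

B ≈ 5.21 μT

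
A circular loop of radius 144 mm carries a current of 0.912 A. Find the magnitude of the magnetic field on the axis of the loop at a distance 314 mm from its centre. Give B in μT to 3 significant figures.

On the axis of a circular loop, B = μ₀IR² / [2(R²+z²)^(3/2)].
R² + z² = (0.144)² + (0.314)² = 0.1193 m², and (R²+z²)^(3/2) = 4.12×10⁻² m³.
B = (4π×10⁻⁷ × 0.912 × 0.02074) / (2 × 4.12×10⁻²) = 2.88×10⁻⁷ T.

B ≈ 0.288 μT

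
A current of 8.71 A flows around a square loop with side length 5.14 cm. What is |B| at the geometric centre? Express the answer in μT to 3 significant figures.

Each side is a finite straight segment at perpendicular distance d = a/(2 tan(π/4)) = 0.0257 m from the centre, with end-angles ±π/4.
One side contributes B₁ = (μ₀I/4πd)·2 sin(π/4) = 4.79×10⁻⁵ T.
All 4 sides add in the same direction: B = 4 × 4.79×10⁻⁵ = 1.92×10⁻⁴ T.

B ≈ 192 μT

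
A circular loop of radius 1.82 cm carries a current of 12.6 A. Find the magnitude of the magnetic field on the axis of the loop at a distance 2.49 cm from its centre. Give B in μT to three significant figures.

On the axis of a circular loop, B = μ₀IR² / [2(R²+z²)^(3/2)].
R² + z² = (0.0182)² + (0.0249)² = 0.0009513 m², and (R²+z²)^(3/2) = 2.93×10⁻⁵ m³.
B = (4π×10⁻⁷ × 12.6 × 0.0003312) / (2 × 2.93×10⁻⁵) = 8.94×10⁻⁵ T.

B ≈ 89.4 μT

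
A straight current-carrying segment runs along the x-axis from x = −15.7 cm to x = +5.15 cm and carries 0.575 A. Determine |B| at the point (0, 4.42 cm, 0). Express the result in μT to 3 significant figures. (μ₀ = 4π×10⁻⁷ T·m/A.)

For a finite straight segment, B = (μ₀I/4πd)(sinθ₁ + sinθ₂), where θ₁, θ₂ are the angles from the perpendicular to each end.
The perpendicular distance is d = 0.0442 m; the end-offsets along the wire are a = 0.157 m and b = 0.0515 m.
sinθ₁ = 0.157/√(0.157²+0.0442²) = 0.9626; sinθ₂ = 0.0515/√(0.0515²+0.0442²) = 0.7588.
B = (4π×10⁻⁷ × 0.575) / (4π × 0.0442) × (0.9626 + 0.7588) = 2.24×10⁻⁶ T.

B ≈ 2.24 μT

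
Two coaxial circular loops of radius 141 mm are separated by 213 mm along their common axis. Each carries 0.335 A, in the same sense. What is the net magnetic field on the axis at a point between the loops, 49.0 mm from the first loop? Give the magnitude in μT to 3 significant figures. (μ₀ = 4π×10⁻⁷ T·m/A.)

Each loop contributes B = μ₀IR²/[2(R²+z²)^(3/2)] on the axis, with z measured from that loop.
Loop 1 (z = 0.049 m): B₁ = 1.26×10⁻⁶ T. Loop 2 (z = 0.164 m): B₂ = 4.14×10⁻⁷ T.
The fields add: B = B₁ + B₂ = 1.67×10⁻⁶ T.

B ≈ 1.67 μT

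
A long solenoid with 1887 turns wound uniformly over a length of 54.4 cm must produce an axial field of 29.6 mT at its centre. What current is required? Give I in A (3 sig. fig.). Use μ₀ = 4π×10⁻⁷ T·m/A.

Inside a long solenoid B = μ₀nI with n = 3469 m⁻¹, so I = B/(μ₀n).
I = 2.96×10⁻² / (4π×10⁻⁷ × 3469) = 6.79 A.

I ≈ 6.79 A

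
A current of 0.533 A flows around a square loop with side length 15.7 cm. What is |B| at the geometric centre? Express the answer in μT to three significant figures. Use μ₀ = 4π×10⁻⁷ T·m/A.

Each side is a finite straight segment at perpendicular distance d = a/(2 tan(π/4)) = 0.0785 m from the centre, with end-angles ±π/4.
One side contributes B₁ = (μ₀I/4πd)·2 sin(π/4) = 9.60×10⁻⁷ T.
All 4 sides add in the same direction: B = 4 × 9.60×10⁻⁷ = 3.84×10⁻⁶ T.

B ≈ 3.84 μT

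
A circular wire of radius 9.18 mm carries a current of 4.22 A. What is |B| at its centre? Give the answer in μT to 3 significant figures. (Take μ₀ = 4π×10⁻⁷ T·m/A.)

B ≈ 289 μT

At the centre of a circular loop the Biot–Savart law gives B = μ₀I/(2R).
B = (4π×10⁻⁷ × 4.22) / (2 × 0.00918) = 2.89×10⁻⁴ T.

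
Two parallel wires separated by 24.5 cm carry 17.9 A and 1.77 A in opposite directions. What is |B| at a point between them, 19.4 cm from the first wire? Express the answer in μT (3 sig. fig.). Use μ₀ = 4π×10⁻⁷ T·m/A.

B ≈ 25.4 μT

Each long wire gives B = μ₀I/(2πd). Distances are d₁ = 0.194 m and d₂ = 0.051 m.
B₁ = 1.85×10⁻⁵ T, B₂ = 6.94×10⁻⁶ T.
Between antiparallel currents both contributions point the same way, so they add. B = B₁ + B₂ = 1.85×10⁻⁵ + 6.94×10⁻⁶ = 2.54×10⁻⁵ T.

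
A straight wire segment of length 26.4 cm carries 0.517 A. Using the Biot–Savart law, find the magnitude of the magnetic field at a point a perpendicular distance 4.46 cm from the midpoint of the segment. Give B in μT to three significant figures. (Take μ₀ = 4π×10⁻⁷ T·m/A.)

For a finite straight segment, B = (μ₀I/4πd)(sinθ₁ + sinθ₂), where θ₁, θ₂ are the angles from the perpendicular to each end.
The perpendicular from the point meets the wire at its midpoint, so each end is L/2 = 0.132 m away along the wire.
sinθ₁ = 0.132/√(0.132²+0.0446²) = 0.9474; sinθ₂ = 0.132/√(0.132²+0.0446²) = 0.9474.
B = (4π×10⁻⁷ × 0.517) / (4π × 0.0446) × (0.9474 + 0.9474) = 2.20×10⁻⁶ T.

B ≈ 2.20 μT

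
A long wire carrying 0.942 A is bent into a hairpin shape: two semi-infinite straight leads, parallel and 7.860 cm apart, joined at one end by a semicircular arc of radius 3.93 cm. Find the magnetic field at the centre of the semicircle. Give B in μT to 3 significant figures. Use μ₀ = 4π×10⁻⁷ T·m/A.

B ≈ 12.3 μT

The semicircular arc contributes B_arc = μ₀I·π/(4πR) = μ₀I/(4R) = 7.53×10⁻⁶ T.
Each semi-infinite lead is at perpendicular distance R = 0.0393 m from the centre, with the perpendicular foot at its near end, so it contributes μ₀I/(4πR); both point the same way, together 4.79×10⁻⁶ T.
Arc and leads all point the same direction: B = 7.53×10⁻⁶ + 4.79×10⁻⁶ = 1.23×10⁻⁵ T.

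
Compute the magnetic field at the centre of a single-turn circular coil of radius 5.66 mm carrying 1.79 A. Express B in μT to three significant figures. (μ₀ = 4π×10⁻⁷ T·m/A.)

B ≈ 199 μT

At the centre of a circular loop the Biot–Savart law gives B = μ₀I/(2R).
B = (4π×10⁻⁷ × 1.79) / (2 × 0.00566) = 1.99×10⁻⁴ T.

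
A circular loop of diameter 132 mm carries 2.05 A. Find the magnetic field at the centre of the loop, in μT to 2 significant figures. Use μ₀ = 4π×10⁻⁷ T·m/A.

B ≈ 20 μT

At the centre of a circular loop the Biot–Savart law gives B = μ₀I/(2R) (so R = 0.066 m).
B = (4π×10⁻⁷ × 2.05) / (2 × 0.066) = 1.95×10⁻⁵ T.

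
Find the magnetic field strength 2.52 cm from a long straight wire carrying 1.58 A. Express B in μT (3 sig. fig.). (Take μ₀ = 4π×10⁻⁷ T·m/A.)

B ≈ 12.5 μT

For an infinitely long straight wire, B = μ₀I/(2πd).
B = (4π×10⁻⁷ × 1.58) / (2π × 0.0252) = 1.25×10⁻⁵ T.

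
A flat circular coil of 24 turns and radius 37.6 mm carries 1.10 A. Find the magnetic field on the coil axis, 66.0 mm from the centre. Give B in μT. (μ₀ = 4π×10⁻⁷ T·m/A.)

For an N-turn flat coil, B = Nμ₀IR²/[2(R²+z²)^(3/2)] with R = 0.0376 m, z = 0.066 m.
B = 24 × 2.23×10⁻⁶ T = 5.35×10⁻⁵ T.

B ≈ 53.5 μT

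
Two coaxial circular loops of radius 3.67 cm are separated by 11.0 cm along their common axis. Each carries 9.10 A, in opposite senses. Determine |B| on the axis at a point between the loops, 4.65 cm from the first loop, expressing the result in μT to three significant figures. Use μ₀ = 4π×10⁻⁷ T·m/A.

Each loop contributes B = μ₀IR²/[2(R²+z²)^(3/2)] on the axis, with z measured from that loop.
Loop 1 (z = 0.0465 m): B₁ = 3.70×10⁻⁵ T. Loop 2 (z = 0.0635 m): B₂ = 1.95×10⁻⁵ T.
The fields oppose: B = |B₁ − B₂| = 1.75×10⁻⁵ T.

B ≈ 17.5 μT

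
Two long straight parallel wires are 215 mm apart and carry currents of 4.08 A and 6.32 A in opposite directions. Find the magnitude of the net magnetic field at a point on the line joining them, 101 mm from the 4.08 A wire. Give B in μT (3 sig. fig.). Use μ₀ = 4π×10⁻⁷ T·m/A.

B ≈ 19.2 μT

Each long wire gives B = μ₀I/(2πd). Distances are d₁ = 0.101 m and d₂ = 0.114 m.
B₁ = 8.08×10⁻⁶ T, B₂ = 1.11×10⁻⁵ T.
Between antiparallel currents both contributions point the same way, so they add. B = B₁ + B₂ = 8.08×10⁻⁶ + 1.11×10⁻⁵ = 1.92×10⁻⁵ T.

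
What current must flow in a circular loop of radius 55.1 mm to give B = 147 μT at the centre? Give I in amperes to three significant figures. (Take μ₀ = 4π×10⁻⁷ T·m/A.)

I ≈ 12.9 A

At the centre of a circular loop B = μ₀I/(2R), so I = 2RB/μ₀.
With R = 0.0551 m, I = 2 × 0.0551 × 1.47×10⁻⁴ / (4π×10⁻⁷) = 12.9 A.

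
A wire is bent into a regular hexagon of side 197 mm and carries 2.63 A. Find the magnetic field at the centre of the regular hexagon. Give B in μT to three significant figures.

Each side is a finite straight segment at perpendicular distance d = a/(2 tan(π/6)) = 0.1706 m from the centre, with end-angles ±π/6.
One side contributes B₁ = (μ₀I/4πd)·2 sin(π/6) = 1.54×10⁻⁶ T.
All 6 sides add in the same direction: B = 6 × 1.54×10⁻⁶ = 9.25×10⁻⁶ T.

B ≈ 9.25 μT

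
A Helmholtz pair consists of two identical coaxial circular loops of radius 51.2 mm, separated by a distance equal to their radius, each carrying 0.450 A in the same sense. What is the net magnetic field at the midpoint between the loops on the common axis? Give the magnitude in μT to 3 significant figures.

Each loop contributes B = μ₀IR²/[2(R²+z²)^(3/2)] on the axis, with z measured from that loop.
Loop 1 (z = 0.0256 m): B₁ = 3.95×10⁻⁶ T. Loop 2 (z = 0.0256 m): B₂ = 3.95×10⁻⁶ T.
The fields add: B = B₁ + B₂ = 7.90×10⁻⁶ T.

B ≈ 7.90 μT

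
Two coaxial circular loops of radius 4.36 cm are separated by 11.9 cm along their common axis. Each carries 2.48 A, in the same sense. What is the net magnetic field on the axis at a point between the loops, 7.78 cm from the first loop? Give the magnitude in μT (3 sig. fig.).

Each loop contributes B = μ₀IR²/[2(R²+z²)^(3/2)] on the axis, with z measured from that loop.
Loop 1 (z = 0.0778 m): B₁ = 4.18×10⁻⁶ T. Loop 2 (z = 0.0412 m): B₂ = 1.37×10⁻⁵ T.
The fields add: B = B₁ + B₂ = 1.79×10⁻⁵ T.

B ≈ 17.9 μT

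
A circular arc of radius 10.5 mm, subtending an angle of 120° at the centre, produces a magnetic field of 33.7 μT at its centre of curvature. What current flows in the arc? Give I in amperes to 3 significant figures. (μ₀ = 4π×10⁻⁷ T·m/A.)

I ≈ 1.69 A

For a circular arc, B = μ₀Iφ/(4πR) with φ in radians; here φ = 2.094 rad.
So I = 4πRB/(μ₀φ) = 4π × 0.0105 × 3.37×10⁻⁵ / (4π×10⁻⁷ × 2.094) = 1.69 A.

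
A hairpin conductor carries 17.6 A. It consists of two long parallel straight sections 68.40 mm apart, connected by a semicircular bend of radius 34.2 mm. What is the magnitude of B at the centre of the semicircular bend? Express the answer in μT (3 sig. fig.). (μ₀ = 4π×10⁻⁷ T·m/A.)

The semicircular arc contributes B_arc = μ₀I·π/(4πR) = μ₀I/(4R) = 1.62×10⁻⁴ T.
Each semi-infinite lead is at perpendicular distance R = 0.0342 m from the centre, with the perpendicular foot at its near end, so it contributes μ₀I/(4πR); both point the same way, together 1.03×10⁻⁴ T.
Arc and leads all point the same direction: B = 1.62×10⁻⁴ + 1.03×10⁻⁴ = 2.65×10⁻⁴ T.

B ≈ 265 μT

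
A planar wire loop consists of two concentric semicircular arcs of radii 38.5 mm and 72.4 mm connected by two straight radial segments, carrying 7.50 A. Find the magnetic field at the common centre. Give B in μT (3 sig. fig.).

B ≈ 28.7 μT

The radial connectors point toward the centre, so dl × r̂ = 0 and they contribute nothing.
Each semicircle gives μ₀I/(4R): inner arc 6.12×10⁻⁵ T, outer arc 3.25×10⁻⁵ T.
The two arcs carry current in opposite angular senses, so their fields oppose: B = |6.12×10⁻⁵ − 3.25×10⁻⁵| = 2.87×10⁻⁵ T.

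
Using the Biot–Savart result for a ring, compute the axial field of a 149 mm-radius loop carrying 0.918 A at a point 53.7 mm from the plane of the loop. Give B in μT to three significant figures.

On the axis of a circular loop, B = μ₀IR² / [2(R²+z²)^(3/2)].
R² + z² = (0.149)² + (0.0537)² = 0.02508 m², and (R²+z²)^(3/2) = 3.97×10⁻³ m³.
B = (4π×10⁻⁷ × 0.918 × 0.0222) / (2 × 3.97×10⁻³) = 3.22×10⁻⁶ T.

B ≈ 3.22 μT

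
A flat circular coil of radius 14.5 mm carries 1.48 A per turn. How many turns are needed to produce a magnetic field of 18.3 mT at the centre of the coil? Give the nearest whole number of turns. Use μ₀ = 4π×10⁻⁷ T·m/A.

N = 285

For an N-turn coil, B = Nμ₀I/(2R). A single turn gives B₁ = 6.41×10⁻⁵ T with R = 0.0145 m.
N = B/B₁ = 1.83×10⁻² / 6.41×10⁻⁵ = 285.35.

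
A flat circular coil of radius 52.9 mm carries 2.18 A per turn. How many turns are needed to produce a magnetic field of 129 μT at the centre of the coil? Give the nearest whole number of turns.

For an N-turn coil, B = Nμ₀I/(2R). A single turn gives B₁ = 2.59×10⁻⁵ T with R = 0.0529 m.
N = B/B₁ = 1.29×10⁻⁴ / 2.59×10⁻⁵ = 4.98.

N = 5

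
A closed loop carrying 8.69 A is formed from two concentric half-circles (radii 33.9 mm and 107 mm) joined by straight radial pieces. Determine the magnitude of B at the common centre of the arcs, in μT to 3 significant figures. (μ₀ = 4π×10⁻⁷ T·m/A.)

The radial connectors point toward the centre, so dl × r̂ = 0 and they contribute nothing.
Each semicircle gives μ₀I/(4R): inner arc 8.05×10⁻⁵ T, outer arc 2.55×10⁻⁵ T.
The two arcs carry current in opposite angular senses, so their fields oppose: B = |8.05×10⁻⁵ − 2.55×10⁻⁵| = 5.50×10⁻⁵ T.

B ≈ 55.0 μT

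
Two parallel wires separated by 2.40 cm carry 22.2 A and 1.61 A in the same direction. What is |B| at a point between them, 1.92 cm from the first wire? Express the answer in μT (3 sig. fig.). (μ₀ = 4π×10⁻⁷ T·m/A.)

Each long wire gives B = μ₀I/(2πd). Distances are d₁ = 0.0192 m and d₂ = 0.0048 m.
B₁ = 2.31×10⁻⁴ T, B₂ = 6.71×10⁻⁵ T.
Between parallel currents the two contributions point in opposite directions, so they subtract. B = |B₁ − B₂| = |2.31×10⁻⁴ − 6.71×10⁻⁵| = 1.64×10⁻⁴ T.

B ≈ 164 μT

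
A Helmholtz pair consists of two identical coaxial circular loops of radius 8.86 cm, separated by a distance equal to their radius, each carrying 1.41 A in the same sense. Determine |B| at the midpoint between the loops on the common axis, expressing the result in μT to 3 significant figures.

Each loop contributes B = μ₀IR²/[2(R²+z²)^(3/2)] on the axis, with z measured from that loop.
Loop 1 (z = 0.0443 m): B₁ = 7.15×10⁻⁶ T. Loop 2 (z = 0.0443 m): B₂ = 7.15×10⁻⁶ T.
The fields add: B = B₁ + B₂ = 1.43×10⁻⁵ T.

B ≈ 14.3 μT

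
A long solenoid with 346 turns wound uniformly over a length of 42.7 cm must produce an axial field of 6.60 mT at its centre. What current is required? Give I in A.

I ≈ 6.48 A

Inside a long solenoid B = μ₀nI with n = 810.3 m⁻¹, so I = B/(μ₀n).
I = 6.60×10⁻³ / (4π×10⁻⁷ × 810.3) = 6.48 A.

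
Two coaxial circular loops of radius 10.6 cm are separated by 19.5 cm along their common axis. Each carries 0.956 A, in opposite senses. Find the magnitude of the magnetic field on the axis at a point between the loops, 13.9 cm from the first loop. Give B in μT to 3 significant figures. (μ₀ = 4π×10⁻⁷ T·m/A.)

Each loop contributes B = μ₀IR²/[2(R²+z²)^(3/2)] on the axis, with z measured from that loop.
Loop 1 (z = 0.139 m): B₁ = 1.26×10⁻⁶ T. Loop 2 (z = 0.056 m): B₂ = 3.92×10⁻⁶ T.
The fields oppose: B = |B₁ − B₂| = 2.65×10⁻⁶ T.

B ≈ 2.65 μT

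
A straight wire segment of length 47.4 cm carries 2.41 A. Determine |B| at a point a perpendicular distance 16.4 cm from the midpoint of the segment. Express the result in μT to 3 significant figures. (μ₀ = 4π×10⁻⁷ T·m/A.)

B ≈ 2.42 μT

For a finite straight segment, B = (μ₀I/4πd)(sinθ₁ + sinθ₂), where θ₁, θ₂ are the angles from the perpendicular to each end.
The perpendicular from the point meets the wire at its midpoint, so each end is L/2 = 0.237 m away along the wire.
sinθ₁ = 0.237/√(0.237²+0.164²) = 0.8223; sinθ₂ = 0.237/√(0.237²+0.164²) = 0.8223.
B = (4π×10⁻⁷ × 2.41) / (4π × 0.164) × (0.8223 + 0.8223) = 2.42×10⁻⁶ T.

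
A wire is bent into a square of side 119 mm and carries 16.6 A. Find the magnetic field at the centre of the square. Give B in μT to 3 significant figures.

Each side is a finite straight segment at perpendicular distance d = a/(2 tan(π/4)) = 0.0595 m from the centre, with end-angles ±π/4.
One side contributes B₁ = (μ₀I/4πd)·2 sin(π/4) = 3.95×10⁻⁵ T.
All 4 sides add in the same direction: B = 4 × 3.95×10⁻⁵ = 1.58×10⁻⁴ T.

B ≈ 158 μT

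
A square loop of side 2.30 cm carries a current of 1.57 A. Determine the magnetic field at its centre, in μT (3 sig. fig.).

Each side is a finite straight segment at perpendicular distance d = a/(2 tan(π/4)) = 0.0115 m from the centre, with end-angles ±π/4.
One side contributes B₁ = (μ₀I/4πd)·2 sin(π/4) = 1.93×10⁻⁵ T.
All 4 sides add in the same direction: B = 4 × 1.93×10⁻⁵ = 7.72×10⁻⁵ T.

B ≈ 77.2 μT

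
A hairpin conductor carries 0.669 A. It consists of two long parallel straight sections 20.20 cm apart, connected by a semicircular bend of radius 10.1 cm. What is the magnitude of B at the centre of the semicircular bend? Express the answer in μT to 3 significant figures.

B ≈ 3.41 μT

The semicircular arc contributes B_arc = μ₀I·π/(4πR) = μ₀I/(4R) = 2.08×10⁻⁶ T.
Each semi-infinite lead is at perpendicular distance R = 0.101 m from the centre, with the perpendicular foot at its near end, so it contributes μ₀I/(4πR); both point the same way, together 1.32×10⁻⁶ T.
Arc and leads all point the same direction: B = 2.08×10⁻⁶ + 1.32×10⁻⁶ = 3.41×10⁻⁶ T.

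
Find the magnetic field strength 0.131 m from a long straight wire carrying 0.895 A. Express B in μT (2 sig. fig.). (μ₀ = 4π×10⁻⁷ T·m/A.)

B ≈ 1.4 μT

For an infinitely long straight wire, B = μ₀I/(2πd).
B = (4π×10⁻⁷ × 0.895) / (2π × 0.131) = 1.37×10⁻⁶ T.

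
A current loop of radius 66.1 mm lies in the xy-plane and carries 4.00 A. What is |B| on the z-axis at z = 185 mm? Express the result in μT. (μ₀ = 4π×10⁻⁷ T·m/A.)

On the axis of a circular loop, B = μ₀IR² / [2(R²+z²)^(3/2)].
R² + z² = (0.0661)² + (0.185)² = 0.03859 m², and (R²+z²)^(3/2) = 7.58×10⁻³ m³.
B = (4π×10⁻⁷ × 4.00 × 0.004369) / (2 × 7.58×10⁻³) = 1.45×10⁻⁶ T.

B ≈ 1.45 μT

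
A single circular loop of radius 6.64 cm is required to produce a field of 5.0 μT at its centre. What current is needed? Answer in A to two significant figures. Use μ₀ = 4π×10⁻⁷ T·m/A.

At the centre of a circular loop B = μ₀I/(2R), so I = 2RB/μ₀.
With R = 0.0664 m, I = 2 × 0.0664 × 5.00×10⁻⁶ / (4π×10⁻⁷) = 0.528 A.

I ≈ 0.53 A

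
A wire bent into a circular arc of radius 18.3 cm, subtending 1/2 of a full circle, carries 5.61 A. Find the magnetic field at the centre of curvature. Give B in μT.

The Biot–Savart field of a circular arc at its centre is B = μ₀Iφ/(4πR), with φ = 3.142 rad.
B = (4π×10⁻⁷ × 5.61 × 3.142) / (4π × 0.183) = 9.63×10⁻⁶ T.

B ≈ 9.63 μT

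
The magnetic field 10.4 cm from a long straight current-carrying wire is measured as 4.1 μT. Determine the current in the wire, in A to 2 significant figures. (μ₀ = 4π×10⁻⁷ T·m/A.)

I ≈ 2.1 A

For a long straight wire B = μ₀I/(2πd), so I = 2πdB/μ₀.
I = 2π × 0.104 × 4.10×10⁻⁶ / (4π×10⁻⁷) = 2.13 A.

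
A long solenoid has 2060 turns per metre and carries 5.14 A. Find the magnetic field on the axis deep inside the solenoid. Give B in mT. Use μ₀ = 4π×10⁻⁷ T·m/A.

Inside a long solenoid, B = μ₀nI with n = 2060 turns/m.
B = 4π×10⁻⁷ × 2060 × 5.14 = 1.33×10⁻² T.

B ≈ 13.3 mT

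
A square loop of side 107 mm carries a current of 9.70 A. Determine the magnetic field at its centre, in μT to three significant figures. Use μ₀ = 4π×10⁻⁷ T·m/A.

B ≈ 103 μT

Each side is a finite straight segment at perpendicular distance d = a/(2 tan(π/4)) = 0.0535 m from the centre, with end-angles ±π/4.
One side contributes B₁ = (μ₀I/4πd)·2 sin(π/4) = 2.56×10⁻⁵ T.
All 4 sides add in the same direction: B = 4 × 2.56×10⁻⁵ = 1.03×10⁻⁴ T.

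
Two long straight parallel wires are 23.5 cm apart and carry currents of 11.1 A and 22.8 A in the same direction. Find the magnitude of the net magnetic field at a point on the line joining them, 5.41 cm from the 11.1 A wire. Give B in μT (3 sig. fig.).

B ≈ 15.8 μT

Each long wire gives B = μ₀I/(2πd). Distances are d₁ = 0.0541 m and d₂ = 0.1809 m.
B₁ = 4.10×10⁻⁵ T, B₂ = 2.52×10⁻⁵ T.
Between parallel currents the two contributions point in opposite directions, so they subtract. B = |B₁ − B₂| = |4.10×10⁻⁵ − 2.52×10⁻⁵| = 1.58×10⁻⁵ T.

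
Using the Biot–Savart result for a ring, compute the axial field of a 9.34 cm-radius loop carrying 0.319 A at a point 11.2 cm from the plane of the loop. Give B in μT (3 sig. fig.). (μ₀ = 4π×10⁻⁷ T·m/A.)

B ≈ 0.564 μT

On the axis of a circular loop, B = μ₀IR² / [2(R²+z²)^(3/2)].
R² + z² = (0.0934)² + (0.112)² = 0.02127 m², and (R²+z²)^(3/2) = 3.10×10⁻³ m³.
B = (4π×10⁻⁷ × 0.319 × 0.008724) / (2 × 3.10×10⁻³) = 5.64×10⁻⁷ T.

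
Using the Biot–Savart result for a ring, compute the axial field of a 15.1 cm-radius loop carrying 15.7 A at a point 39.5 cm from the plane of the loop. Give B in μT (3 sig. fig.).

B ≈ 2.97 μT

On the axis of a circular loop, B = μ₀IR² / [2(R²+z²)^(3/2)].
R² + z² = (0.151)² + (0.395)² = 0.1788 m², and (R²+z²)^(3/2) = 7.56×10⁻² m³.
B = (4π×10⁻⁷ × 15.7 × 0.0228) / (2 × 7.56×10⁻²) = 2.97×10⁻⁶ T.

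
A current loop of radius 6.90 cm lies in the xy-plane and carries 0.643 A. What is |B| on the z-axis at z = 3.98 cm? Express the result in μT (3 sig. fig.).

B ≈ 3.81 μT

On the axis of a circular loop, B = μ₀IR² / [2(R²+z²)^(3/2)].
R² + z² = (0.069)² + (0.0398)² = 0.006345 m², and (R²+z²)^(3/2) = 5.05×10⁻⁴ m³.
B = (4π×10⁻⁷ × 0.643 × 0.004761) / (2 × 5.05×10⁻⁴) = 3.81×10⁻⁶ T.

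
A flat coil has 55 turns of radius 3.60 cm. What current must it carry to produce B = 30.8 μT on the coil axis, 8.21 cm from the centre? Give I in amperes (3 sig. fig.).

I ≈ 0.495 A

For an N-turn coil, B = Nμ₀IR²/[2(R²+z²)^(3/2)] with R = 0.036 m, z = 0.0821 m, so I = 2B(R²+z²)^(3/2)/(Nμ₀R²) = 2 × 3.08×10⁻⁵ × 7.20×10⁻⁴ / (55 × 4π×10⁻⁷ × 0.001296) = 0.495 A.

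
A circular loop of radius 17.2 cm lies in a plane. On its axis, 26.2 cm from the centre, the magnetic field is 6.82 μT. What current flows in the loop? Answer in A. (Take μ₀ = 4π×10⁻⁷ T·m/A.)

On the axis of a loop, B = μ₀IR²/[2(R²+z²)^(3/2)], so I = 2B(R²+z²)^(3/2)/(μ₀R²).
R² + z² = 0.02958 + 0.06864 = 0.09823 m²; raised to 3/2 gives 3.08×10⁻² m³.
I = 2 × 6.82×10⁻⁶ × 3.08×10⁻² / (1.26×10⁻⁶ × 0.02958) = 11.3 A.

I ≈ 11.3 A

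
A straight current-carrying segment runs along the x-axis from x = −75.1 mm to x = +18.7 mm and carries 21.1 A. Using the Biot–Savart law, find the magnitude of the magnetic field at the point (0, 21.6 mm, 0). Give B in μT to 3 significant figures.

For a finite straight segment, B = (μ₀I/4πd)(sinθ₁ + sinθ₂), where θ₁, θ₂ are the angles from the perpendicular to each end.
The perpendicular distance is d = 0.0216 m; the end-offsets along the wire are a = 0.0751 m and b = 0.0187 m.
sinθ₁ = 0.0751/√(0.0751²+0.0216²) = 0.9610; sinθ₂ = 0.0187/√(0.0187²+0.0216²) = 0.6545.
B = (4π×10⁻⁷ × 21.1) / (4π × 0.0216) × (0.9610 + 0.6545) = 1.58×10⁻⁴ T.

B ≈ 158 μT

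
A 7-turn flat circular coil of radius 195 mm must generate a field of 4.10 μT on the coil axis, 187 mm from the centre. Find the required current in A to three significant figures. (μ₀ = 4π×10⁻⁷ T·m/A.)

I ≈ 0.483 A

For an N-turn coil, B = Nμ₀IR²/[2(R²+z²)^(3/2)] with R = 0.195 m, z = 0.187 m, so I = 2B(R²+z²)^(3/2)/(Nμ₀R²) = 2 × 4.10×10⁻⁶ × 1.97×10⁻² / (7 × 4π×10⁻⁷ × 0.03803) = 0.483 A.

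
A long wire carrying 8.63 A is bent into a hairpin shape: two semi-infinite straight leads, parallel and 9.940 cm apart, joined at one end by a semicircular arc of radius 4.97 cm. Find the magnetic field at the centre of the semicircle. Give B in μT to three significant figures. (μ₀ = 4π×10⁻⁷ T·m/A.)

The semicircular arc contributes B_arc = μ₀I·π/(4πR) = μ₀I/(4R) = 5.46×10⁻⁵ T.
Each semi-infinite lead is at perpendicular distance R = 0.0497 m from the centre, with the perpendicular foot at its near end, so it contributes μ₀I/(4πR); both point the same way, together 3.47×10⁻⁵ T.
Arc and leads all point the same direction: B = 5.46×10⁻⁵ + 3.47×10⁻⁵ = 8.93×10⁻⁵ T.

B ≈ 89.3 μT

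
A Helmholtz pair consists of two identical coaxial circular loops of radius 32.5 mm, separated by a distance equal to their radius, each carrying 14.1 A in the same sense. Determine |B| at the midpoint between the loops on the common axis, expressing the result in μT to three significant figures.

B ≈ 390 μT

Each loop contributes B = μ₀IR²/[2(R²+z²)^(3/2)] on the axis, with z measured from that loop.
Loop 1 (z = 0.01625 m): B₁ = 1.95×10⁻⁴ T. Loop 2 (z = 0.01625 m): B₂ = 1.95×10⁻⁴ T.
The fields add: B = B₁ + B₂ = 3.90×10⁻⁴ T.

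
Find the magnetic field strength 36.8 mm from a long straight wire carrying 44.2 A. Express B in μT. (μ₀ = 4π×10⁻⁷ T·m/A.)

For an infinitely long straight wire, B = μ₀I/(2πd).
B = (4π×10⁻⁷ × 44.2) / (2π × 0.0368) = 2.40×10⁻⁴ T.

B ≈ 240 μT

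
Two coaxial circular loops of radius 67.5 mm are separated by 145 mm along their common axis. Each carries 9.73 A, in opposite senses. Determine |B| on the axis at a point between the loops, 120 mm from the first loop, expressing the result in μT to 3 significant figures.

B ≈ 64.0 μT

Each loop contributes B = μ₀IR²/[2(R²+z²)^(3/2)] on the axis, with z measured from that loop.
Loop 1 (z = 0.12 m): B₁ = 1.07×10⁻⁵ T. Loop 2 (z = 0.025 m): B₂ = 7.47×10⁻⁵ T.
The fields oppose: B = |B₁ − B₂| = 6.40×10⁻⁵ T.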